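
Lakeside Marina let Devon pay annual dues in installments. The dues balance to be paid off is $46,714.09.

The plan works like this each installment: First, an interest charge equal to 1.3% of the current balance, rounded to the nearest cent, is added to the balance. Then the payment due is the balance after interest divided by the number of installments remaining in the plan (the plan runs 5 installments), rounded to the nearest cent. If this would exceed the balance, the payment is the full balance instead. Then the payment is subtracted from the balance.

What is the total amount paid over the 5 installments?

# | Opening | Interest | Payment | End bal
1 | $46,714.09 | $607.28 | $9,464.27 | $37,857.10
2 | $37,857.10 | $492.14 | $9,587.31 | $28,761.93
3 | $28,761.93 | $373.91 | $9,711.95 | $19,423.89
4 | $19,423.89 | $252.51 | $9,838.20 | $9,838.20
5 | $9,838.20 | $127.90 | $9,966.10 | $0.00
Total paid: $48,567.83

$48,567.83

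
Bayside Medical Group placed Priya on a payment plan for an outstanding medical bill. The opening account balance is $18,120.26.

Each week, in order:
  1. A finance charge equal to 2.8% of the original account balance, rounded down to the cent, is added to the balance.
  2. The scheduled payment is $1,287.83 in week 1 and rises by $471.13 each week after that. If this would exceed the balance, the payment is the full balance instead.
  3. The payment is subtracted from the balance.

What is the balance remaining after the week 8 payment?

Week 1: $18,120.26 +$507.36 interest = $18,627.62; pay $1,287.83 → $17,339.79
Week 2: $17,339.79 +$507.36 interest = $17,847.15; pay $1,758.96 → $16,088.19
Week 3: $16,088.19 +$507.36 interest = $16,595.55; pay $2,230.09 → $14,365.46
Week 4: $14,365.46 +$507.36 interest = $14,872.82; pay $2,701.22 → $12,171.60
Week 5: $12,171.60 +$507.36 interest = $12,678.96; pay $3,172.35 → $9,506.61
Week 6: $9,506.61 +$507.36 interest = $10,013.97; pay $3,643.48 → $6,370.49
Week 7: $6,370.49 +$507.36 interest = $6,877.85; pay $4,114.61 → $2,763.24
Week 8: $2,763.24 +$507.36 interest = $3,270.60; pay $3,270.60 → $0.00

$0.00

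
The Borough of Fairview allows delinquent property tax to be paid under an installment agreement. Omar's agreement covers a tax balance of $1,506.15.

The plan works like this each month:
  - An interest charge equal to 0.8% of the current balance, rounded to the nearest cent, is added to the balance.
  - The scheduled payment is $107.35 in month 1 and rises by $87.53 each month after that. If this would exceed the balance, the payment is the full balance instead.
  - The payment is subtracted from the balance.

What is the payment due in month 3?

$282.41

Month 1: $1,506.15 +$12.05 interest = $1,518.20; pay $107.35 → $1,410.85
Month 2: $1,410.85 +$11.29 interest = $1,422.14; pay $194.88 → $1,227.26
Month 3: $1,227.26 +$9.82 interest = $1,237.08; pay $282.41 → $954.67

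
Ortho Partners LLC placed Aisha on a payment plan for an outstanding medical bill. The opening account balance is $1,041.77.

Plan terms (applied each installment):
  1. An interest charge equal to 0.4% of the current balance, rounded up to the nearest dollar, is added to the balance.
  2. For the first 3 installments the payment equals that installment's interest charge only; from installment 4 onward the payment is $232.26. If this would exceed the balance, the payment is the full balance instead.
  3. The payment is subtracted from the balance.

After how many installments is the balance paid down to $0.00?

8

# | Opening | Interest | Payment | End bal
1 | $1,041.77 | $5.00 | $5.00 | $1,041.77
2 | $1,041.77 | $5.00 | $5.00 | $1,041.77
3 | $1,041.77 | $5.00 | $5.00 | $1,041.77
4 | $1,041.77 | $5.00 | $232.26 | $814.51
5 | $814.51 | $4.00 | $232.26 | $586.25
6 | $586.25 | $3.00 | $232.26 | $356.99
7 | $356.99 | $2.00 | $232.26 | $126.73
8 | $126.73 | $1.00 | $127.73 | $0.00
Balance reaches $0.00 in installment 8.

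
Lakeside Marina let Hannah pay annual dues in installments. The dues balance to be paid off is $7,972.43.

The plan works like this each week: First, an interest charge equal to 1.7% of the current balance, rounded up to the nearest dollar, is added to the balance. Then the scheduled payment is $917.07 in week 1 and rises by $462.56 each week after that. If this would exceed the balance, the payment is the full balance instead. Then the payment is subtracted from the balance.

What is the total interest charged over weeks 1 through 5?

$466.00

# | Opening | Interest | Payment | End bal
1 | $7,972.43 | $136.00 | $917.07 | $7,191.36
2 | $7,191.36 | $123.00 | $1,379.63 | $5,934.73
3 | $5,934.73 | $101.00 | $1,842.19 | $4,193.54
4 | $4,193.54 | $72.00 | $2,304.75 | $1,960.79
5 | $1,960.79 | $34.00 | $1,994.79 | $0.00
Total interest: $136.00 + $123.00 + $101.00 + $72.00 + $34.00 = $466.00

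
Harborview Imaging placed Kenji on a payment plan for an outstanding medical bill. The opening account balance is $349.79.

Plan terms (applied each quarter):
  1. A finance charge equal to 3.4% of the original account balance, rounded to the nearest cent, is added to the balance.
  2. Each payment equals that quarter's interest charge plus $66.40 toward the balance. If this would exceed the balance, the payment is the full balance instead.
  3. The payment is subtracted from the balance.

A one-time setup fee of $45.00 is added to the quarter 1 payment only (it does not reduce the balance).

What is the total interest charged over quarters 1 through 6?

Quarter 1: $349.79 +$11.89 interest = $361.68; pay $78.29 (+ $45.00 fee) → $283.39
Quarter 2: $283.39 +$11.89 interest = $295.28; pay $78.29 → $216.99
Quarter 3: $216.99 +$11.89 interest = $228.88; pay $78.29 → $150.59
Quarter 4: $150.59 +$11.89 interest = $162.48; pay $78.29 → $84.19
Quarter 5: $84.19 +$11.89 interest = $96.08; pay $78.29 → $17.79
Quarter 6: $17.79 +$11.89 interest = $29.68; pay $29.68 → $0.00
Total interest: $11.89 + $11.89 + $11.89 + $11.89 + $11.89 + $11.89 = $71.34

$71.34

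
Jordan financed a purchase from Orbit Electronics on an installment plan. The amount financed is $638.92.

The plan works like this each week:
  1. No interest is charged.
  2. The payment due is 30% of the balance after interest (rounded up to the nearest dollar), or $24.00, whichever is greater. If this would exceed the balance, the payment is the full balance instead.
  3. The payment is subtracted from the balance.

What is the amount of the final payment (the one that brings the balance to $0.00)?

$1.92

Week 1: $638.92 − $192.00 → $446.92
Week 2: $446.92 − $135.00 → $311.92
Week 3: $311.92 − $94.00 → $217.92
Week 4: $217.92 − $66.00 → $151.92
Week 5: $151.92 − $46.00 → $105.92
Week 6: $105.92 − $32.00 → $73.92
Week 7: $73.92 − $24.00 → $49.92
Week 8: $49.92 − $24.00 → $25.92
Week 9: $25.92 − $24.00 → $1.92
Week 10: $1.92 − $1.92 → $0.00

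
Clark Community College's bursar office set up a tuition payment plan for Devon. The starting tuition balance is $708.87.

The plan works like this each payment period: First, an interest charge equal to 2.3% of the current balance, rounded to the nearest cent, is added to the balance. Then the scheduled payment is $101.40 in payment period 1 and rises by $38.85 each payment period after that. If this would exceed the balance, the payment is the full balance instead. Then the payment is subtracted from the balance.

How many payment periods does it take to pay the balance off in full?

5

Payment period 1: opening $708.87; interest $16.30 → $725.17; payment $101.40; balance $623.77
Payment period 2: opening $623.77; interest $14.35 → $638.12; payment $140.25; balance $497.87
Payment period 3: opening $497.87; interest $11.45 → $509.32; payment $179.10; balance $330.22
Payment period 4: opening $330.22; interest $7.60 → $337.82; payment $217.95; balance $119.87
Payment period 5: opening $119.87; interest $2.76 → $122.63; payment $122.63; balance $0.00
Balance reaches $0.00 in payment period 5.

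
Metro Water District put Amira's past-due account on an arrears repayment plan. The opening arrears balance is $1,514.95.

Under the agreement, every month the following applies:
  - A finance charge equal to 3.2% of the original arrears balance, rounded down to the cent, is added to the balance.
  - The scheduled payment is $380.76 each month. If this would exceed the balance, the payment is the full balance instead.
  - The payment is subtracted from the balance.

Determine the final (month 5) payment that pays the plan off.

$234.26

Month 1: opening $1,514.95; interest $48.47 → $1,563.42; payment $380.76; balance $1,182.66
Month 2: opening $1,182.66; interest $48.47 → $1,231.13; payment $380.76; balance $850.37
Month 3: opening $850.37; interest $48.47 → $898.84; payment $380.76; balance $518.08
Month 4: opening $518.08; interest $48.47 → $566.55; payment $380.76; balance $185.79
Month 5: opening $185.79; interest $48.47 → $234.26; payment $234.26; balance $0.00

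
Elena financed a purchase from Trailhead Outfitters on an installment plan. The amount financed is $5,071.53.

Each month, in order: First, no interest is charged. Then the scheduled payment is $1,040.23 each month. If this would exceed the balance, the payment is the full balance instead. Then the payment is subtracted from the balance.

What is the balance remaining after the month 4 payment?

# | Opening | Payment | End bal
1 | $5,071.53 | $1,040.23 | $4,031.30
2 | $4,031.30 | $1,040.23 | $2,991.07
3 | $2,991.07 | $1,040.23 | $1,950.84
4 | $1,950.84 | $1,040.23 | $910.61

$910.61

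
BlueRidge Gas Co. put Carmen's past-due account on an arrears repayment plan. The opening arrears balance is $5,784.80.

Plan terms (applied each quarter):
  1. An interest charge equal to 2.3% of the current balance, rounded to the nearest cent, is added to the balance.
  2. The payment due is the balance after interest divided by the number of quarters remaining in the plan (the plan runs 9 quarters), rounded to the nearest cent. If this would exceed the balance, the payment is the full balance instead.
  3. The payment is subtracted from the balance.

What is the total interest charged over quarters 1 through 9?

$707.74

Quarter 1: opening $5,784.80; interest $133.05 → $5,917.85; payment $657.54; balance $5,260.31
Quarter 2: opening $5,260.31; interest $120.99 → $5,381.30; payment $672.66; balance $4,708.64
Quarter 3: opening $4,708.64; interest $108.30 → $4,816.94; payment $688.13; balance $4,128.81
Quarter 4: opening $4,128.81; interest $94.96 → $4,223.77; payment $703.96; balance $3,519.81
Quarter 5: opening $3,519.81; interest $80.96 → $3,600.77; payment $720.15; balance $2,880.62
Quarter 6: opening $2,880.62; interest $66.25 → $2,946.87; payment $736.72; balance $2,210.15
Quarter 7: opening $2,210.15; interest $50.83 → $2,260.98; payment $753.66; balance $1,507.32
Quarter 8: opening $1,507.32; interest $34.67 → $1,541.99; payment $771.00; balance $770.99
Quarter 9: opening $770.99; interest $17.73 → $788.72; payment $788.72; balance $0.00
Total interest: $133.05 + $120.99 + $108.30 + $94.96 + $80.96 + $66.25 + $50.83 + $34.67 + $17.73 = $707.74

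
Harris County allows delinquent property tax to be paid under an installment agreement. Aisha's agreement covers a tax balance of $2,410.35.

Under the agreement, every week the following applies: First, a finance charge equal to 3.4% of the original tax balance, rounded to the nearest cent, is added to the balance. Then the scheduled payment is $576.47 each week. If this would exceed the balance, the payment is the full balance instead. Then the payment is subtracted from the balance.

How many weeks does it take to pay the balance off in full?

5

Week 1: opening $2,410.35; interest $81.95 → $2,492.30; payment $576.47; balance $1,915.83
Week 2: opening $1,915.83; interest $81.95 → $1,997.78; payment $576.47; balance $1,421.31
Week 3: opening $1,421.31; interest $81.95 → $1,503.26; payment $576.47; balance $926.79
Week 4: opening $926.79; interest $81.95 → $1,008.74; payment $576.47; balance $432.27
Week 5: opening $432.27; interest $81.95 → $514.22; payment $514.22; balance $0.00
Balance reaches $0.00 in week 5.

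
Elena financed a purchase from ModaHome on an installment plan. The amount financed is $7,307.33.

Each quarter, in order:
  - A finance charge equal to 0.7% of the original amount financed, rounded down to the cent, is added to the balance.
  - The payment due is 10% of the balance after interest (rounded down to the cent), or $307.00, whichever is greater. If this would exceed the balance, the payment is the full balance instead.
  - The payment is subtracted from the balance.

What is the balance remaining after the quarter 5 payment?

# | Opening | Interest | Payment | End bal
1 | $7,307.33 | $51.15 | $735.84 | $6,622.64
2 | $6,622.64 | $51.15 | $667.37 | $6,006.42
3 | $6,006.42 | $51.15 | $605.75 | $5,451.82
4 | $5,451.82 | $51.15 | $550.29 | $4,952.68
5 | $4,952.68 | $51.15 | $500.38 | $4,503.45

$4,503.45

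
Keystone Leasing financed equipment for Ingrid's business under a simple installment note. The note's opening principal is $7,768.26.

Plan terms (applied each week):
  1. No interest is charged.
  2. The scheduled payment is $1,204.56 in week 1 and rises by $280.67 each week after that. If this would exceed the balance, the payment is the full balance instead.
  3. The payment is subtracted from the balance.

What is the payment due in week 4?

# | Opening | Payment | End bal
1 | $7,768.26 | $1,204.56 | $6,563.70
2 | $6,563.70 | $1,485.23 | $5,078.47
3 | $5,078.47 | $1,765.90 | $3,312.57
4 | $3,312.57 | $2,046.57 | $1,266.00

$2,046.57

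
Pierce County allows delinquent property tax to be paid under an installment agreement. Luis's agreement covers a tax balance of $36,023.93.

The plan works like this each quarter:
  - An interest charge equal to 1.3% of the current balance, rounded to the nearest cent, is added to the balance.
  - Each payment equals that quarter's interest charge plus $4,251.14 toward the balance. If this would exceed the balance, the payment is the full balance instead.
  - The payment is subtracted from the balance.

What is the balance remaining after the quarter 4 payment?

Quarter 1: $36,023.93 +$468.31 interest = $36,492.24; pay $4,719.45 → $31,772.79
Quarter 2: $31,772.79 +$413.05 interest = $32,185.84; pay $4,664.19 → $27,521.65
Quarter 3: $27,521.65 +$357.78 interest = $27,879.43; pay $4,608.92 → $23,270.51
Quarter 4: $23,270.51 +$302.52 interest = $23,573.03; pay $4,553.66 → $19,019.37

$19,019.37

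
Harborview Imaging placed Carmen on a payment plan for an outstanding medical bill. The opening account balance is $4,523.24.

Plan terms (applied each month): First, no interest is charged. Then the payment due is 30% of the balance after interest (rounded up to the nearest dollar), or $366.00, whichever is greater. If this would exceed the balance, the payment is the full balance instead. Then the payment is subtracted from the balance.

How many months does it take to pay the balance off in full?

7

Month 1: $4,523.24 − $1,357.00 → $3,166.24
Month 2: $3,166.24 − $950.00 → $2,216.24
Month 3: $2,216.24 − $665.00 → $1,551.24
Month 4: $1,551.24 − $466.00 → $1,085.24
Month 5: $1,085.24 − $366.00 → $719.24
Month 6: $719.24 − $366.00 → $353.24
Month 7: $353.24 − $353.24 → $0.00
Balance reaches $0.00 in month 7.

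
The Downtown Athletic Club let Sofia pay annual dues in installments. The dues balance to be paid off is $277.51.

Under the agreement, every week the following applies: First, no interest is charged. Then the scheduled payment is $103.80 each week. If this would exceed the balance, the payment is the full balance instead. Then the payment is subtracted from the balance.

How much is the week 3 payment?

Week 1: $277.51 − $103.80 → $173.71
Week 2: $173.71 − $103.80 → $69.91
Week 3: $69.91 − $69.91 → $0.00

$69.91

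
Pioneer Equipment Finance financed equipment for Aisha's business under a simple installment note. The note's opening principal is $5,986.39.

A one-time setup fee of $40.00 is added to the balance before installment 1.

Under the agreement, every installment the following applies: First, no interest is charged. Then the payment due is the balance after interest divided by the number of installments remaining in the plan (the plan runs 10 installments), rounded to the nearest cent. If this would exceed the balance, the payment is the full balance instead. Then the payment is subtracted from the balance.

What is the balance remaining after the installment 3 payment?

$4,218.47

Installment 1: $6,026.39 − $602.64 → $5,423.75
Installment 2: $5,423.75 − $602.64 → $4,821.11
Installment 3: $4,821.11 − $602.64 → $4,218.47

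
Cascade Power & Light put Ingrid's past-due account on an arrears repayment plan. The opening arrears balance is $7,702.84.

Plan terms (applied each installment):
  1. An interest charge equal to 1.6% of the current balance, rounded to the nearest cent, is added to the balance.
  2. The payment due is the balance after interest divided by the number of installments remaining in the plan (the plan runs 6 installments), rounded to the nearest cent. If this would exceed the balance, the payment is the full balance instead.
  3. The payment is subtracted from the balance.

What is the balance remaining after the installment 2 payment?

$5,300.87

Installment 1: opening $7,702.84; interest $123.25 → $7,826.09; payment $1,304.35; balance $6,521.74
Installment 2: opening $6,521.74; interest $104.35 → $6,626.09; payment $1,325.22; balance $5,300.87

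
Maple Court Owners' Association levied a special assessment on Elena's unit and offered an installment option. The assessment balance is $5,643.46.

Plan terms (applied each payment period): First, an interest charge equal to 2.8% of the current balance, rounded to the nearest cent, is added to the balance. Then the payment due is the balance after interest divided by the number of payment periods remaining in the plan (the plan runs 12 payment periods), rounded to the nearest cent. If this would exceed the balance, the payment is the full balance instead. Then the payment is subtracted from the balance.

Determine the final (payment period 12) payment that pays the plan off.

$655.05

Payment period 1: $5,643.46 +$158.02 interest = $5,801.48; pay $483.46 → $5,318.02
Payment period 2: $5,318.02 +$148.90 interest = $5,466.92; pay $496.99 → $4,969.93
Payment period 3: $4,969.93 +$139.16 interest = $5,109.09; pay $510.91 → $4,598.18
Payment period 4: $4,598.18 +$128.75 interest = $4,726.93; pay $525.21 → $4,201.72
Payment period 5: $4,201.72 +$117.65 interest = $4,319.37; pay $539.92 → $3,779.45
Payment period 6: $3,779.45 +$105.82 interest = $3,885.27; pay $555.04 → $3,330.23
Payment period 7: $3,330.23 +$93.25 interest = $3,423.48; pay $570.58 → $2,852.90
Payment period 8: $2,852.90 +$79.88 interest = $2,932.78; pay $586.56 → $2,346.22
Payment period 9: $2,346.22 +$65.69 interest = $2,411.91; pay $602.98 → $1,808.93
Payment period 10: $1,808.93 +$50.65 interest = $1,859.58; pay $619.86 → $1,239.72
Payment period 11: $1,239.72 +$34.71 interest = $1,274.43; pay $637.22 → $637.21
Payment period 12: $637.21 +$17.84 interest = $655.05; pay $655.05 → $0.00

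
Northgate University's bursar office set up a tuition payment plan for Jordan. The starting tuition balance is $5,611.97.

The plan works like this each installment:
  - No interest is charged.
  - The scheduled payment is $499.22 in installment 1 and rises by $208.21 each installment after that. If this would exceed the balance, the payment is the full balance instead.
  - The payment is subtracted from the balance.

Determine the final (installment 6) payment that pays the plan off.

$1,033.77

Installment 1: opening $5,611.97; payment $499.22; balance $5,112.75
Installment 2: opening $5,112.75; payment $707.43; balance $4,405.32
Installment 3: opening $4,405.32; payment $915.64; balance $3,489.68
Installment 4: opening $3,489.68; payment $1,123.85; balance $2,365.83
Installment 5: opening $2,365.83; payment $1,332.06; balance $1,033.77
Installment 6: opening $1,033.77; payment $1,033.77; balance $0.00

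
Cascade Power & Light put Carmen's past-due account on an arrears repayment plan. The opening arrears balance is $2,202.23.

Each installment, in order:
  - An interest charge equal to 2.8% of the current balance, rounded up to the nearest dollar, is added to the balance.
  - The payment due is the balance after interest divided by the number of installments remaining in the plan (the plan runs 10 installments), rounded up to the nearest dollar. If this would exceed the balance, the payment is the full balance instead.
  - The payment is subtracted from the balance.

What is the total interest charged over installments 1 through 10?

Installment 1: opening $2,202.23; interest $62.00 → $2,264.23; payment $227.00; balance $2,037.23
Installment 2: opening $2,037.23; interest $58.00 → $2,095.23; payment $233.00; balance $1,862.23
Installment 3: opening $1,862.23; interest $53.00 → $1,915.23; payment $240.00; balance $1,675.23
Installment 4: opening $1,675.23; interest $47.00 → $1,722.23; payment $247.00; balance $1,475.23
Installment 5: opening $1,475.23; interest $42.00 → $1,517.23; payment $253.00; balance $1,264.23
Installment 6: opening $1,264.23; interest $36.00 → $1,300.23; payment $261.00; balance $1,039.23
Installment 7: opening $1,039.23; interest $30.00 → $1,069.23; payment $268.00; balance $801.23
Installment 8: opening $801.23; interest $23.00 → $824.23; payment $275.00; balance $549.23
Installment 9: opening $549.23; interest $16.00 → $565.23; payment $283.00; balance $282.23
Installment 10: opening $282.23; interest $8.00 → $290.23; payment $290.23; balance $0.00
Total interest: $62.00 + $58.00 + $53.00 + $47.00 + $42.00 + $36.00 + $30.00 + $23.00 + $16.00 + $8.00 = $375.00

$375.00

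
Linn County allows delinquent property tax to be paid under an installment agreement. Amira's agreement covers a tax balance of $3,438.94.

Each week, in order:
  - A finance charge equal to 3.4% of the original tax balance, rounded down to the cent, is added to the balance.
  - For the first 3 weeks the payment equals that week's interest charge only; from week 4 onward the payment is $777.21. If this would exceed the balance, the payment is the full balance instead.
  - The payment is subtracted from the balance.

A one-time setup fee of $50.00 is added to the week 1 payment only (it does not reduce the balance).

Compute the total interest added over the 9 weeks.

# | Opening | Interest | Payment | Fee | End bal
1 | $3,438.94 | $116.92 | $116.92 | $50.00 | $3,438.94
2 | $3,438.94 | $116.92 | $116.92 | — | $3,438.94
3 | $3,438.94 | $116.92 | $116.92 | — | $3,438.94
4 | $3,438.94 | $116.92 | $777.21 | — | $2,778.65
5 | $2,778.65 | $116.92 | $777.21 | — | $2,118.36
6 | $2,118.36 | $116.92 | $777.21 | — | $1,458.07
7 | $1,458.07 | $116.92 | $777.21 | — | $797.78
8 | $797.78 | $116.92 | $777.21 | — | $137.49
9 | $137.49 | $116.92 | $254.41 | — | $0.00
Total interest: $116.92 + $116.92 + $116.92 + $116.92 + $116.92 + $116.92 + $116.92 + $116.92 + $116.92 = $1,052.28

$1,052.28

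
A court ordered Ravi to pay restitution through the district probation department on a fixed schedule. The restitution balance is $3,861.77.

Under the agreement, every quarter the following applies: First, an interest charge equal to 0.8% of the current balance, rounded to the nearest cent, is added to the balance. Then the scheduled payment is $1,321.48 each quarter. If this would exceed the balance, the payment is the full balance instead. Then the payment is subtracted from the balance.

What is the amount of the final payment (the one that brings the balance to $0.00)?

# | Opening | Interest | Payment | End bal
1 | $3,861.77 | $30.89 | $1,321.48 | $2,571.18
2 | $2,571.18 | $20.57 | $1,321.48 | $1,270.27
3 | $1,270.27 | $10.16 | $1,280.43 | $0.00

$1,280.43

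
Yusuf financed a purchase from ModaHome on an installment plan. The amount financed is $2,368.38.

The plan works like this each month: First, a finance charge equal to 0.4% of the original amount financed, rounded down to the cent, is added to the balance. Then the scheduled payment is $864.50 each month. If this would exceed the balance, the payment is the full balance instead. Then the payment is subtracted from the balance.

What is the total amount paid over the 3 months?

Month 1: $2,368.38 +$9.47 interest = $2,377.85; pay $864.50 → $1,513.35
Month 2: $1,513.35 +$9.47 interest = $1,522.82; pay $864.50 → $658.32
Month 3: $658.32 +$9.47 interest = $667.79; pay $667.79 → $0.00
Total paid: $2,396.79

$2,396.79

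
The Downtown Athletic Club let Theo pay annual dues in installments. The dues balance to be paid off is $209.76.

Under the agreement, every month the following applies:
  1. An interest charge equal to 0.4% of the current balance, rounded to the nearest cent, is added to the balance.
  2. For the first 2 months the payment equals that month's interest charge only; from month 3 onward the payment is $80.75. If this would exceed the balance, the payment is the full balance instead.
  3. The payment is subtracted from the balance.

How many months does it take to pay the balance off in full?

Month 1: $209.76 +$0.84 interest = $210.60; pay $0.84 → $209.76
Month 2: $209.76 +$0.84 interest = $210.60; pay $0.84 → $209.76
Month 3: $209.76 +$0.84 interest = $210.60; pay $80.75 → $129.85
Month 4: $129.85 +$0.52 interest = $130.37; pay $80.75 → $49.62
Month 5: $49.62 +$0.20 interest = $49.82; pay $49.82 → $0.00
Balance reaches $0.00 in month 5.

5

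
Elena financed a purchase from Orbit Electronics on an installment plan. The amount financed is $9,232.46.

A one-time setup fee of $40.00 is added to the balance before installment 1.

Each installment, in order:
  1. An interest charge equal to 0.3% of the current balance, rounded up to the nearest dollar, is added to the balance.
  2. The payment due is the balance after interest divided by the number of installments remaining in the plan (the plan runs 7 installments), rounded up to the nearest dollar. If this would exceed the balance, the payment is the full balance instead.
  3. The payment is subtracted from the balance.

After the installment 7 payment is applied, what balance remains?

$0.00

Installment 1: opening $9,272.46; interest $28.00 → $9,300.46; payment $1,329.00; balance $7,971.46
Installment 2: opening $7,971.46; interest $24.00 → $7,995.46; payment $1,333.00; balance $6,662.46
Installment 3: opening $6,662.46; interest $20.00 → $6,682.46; payment $1,337.00; balance $5,345.46
Installment 4: opening $5,345.46; interest $17.00 → $5,362.46; payment $1,341.00; balance $4,021.46
Installment 5: opening $4,021.46; interest $13.00 → $4,034.46; payment $1,345.00; balance $2,689.46
Installment 6: opening $2,689.46; interest $9.00 → $2,698.46; payment $1,350.00; balance $1,348.46
Installment 7: opening $1,348.46; interest $5.00 → $1,353.46; payment $1,353.46; balance $0.00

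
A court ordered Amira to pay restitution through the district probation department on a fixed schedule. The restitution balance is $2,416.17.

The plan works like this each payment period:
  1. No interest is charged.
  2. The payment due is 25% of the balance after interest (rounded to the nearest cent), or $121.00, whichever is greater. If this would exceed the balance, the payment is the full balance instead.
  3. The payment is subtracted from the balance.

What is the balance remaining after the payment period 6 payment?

$430.03

Payment period 1: $2,416.17 − $604.04 → $1,812.13
Payment period 2: $1,812.13 − $453.03 → $1,359.10
Payment period 3: $1,359.10 − $339.78 → $1,019.32
Payment period 4: $1,019.32 − $254.83 → $764.49
Payment period 5: $764.49 − $191.12 → $573.37
Payment period 6: $573.37 − $143.34 → $430.03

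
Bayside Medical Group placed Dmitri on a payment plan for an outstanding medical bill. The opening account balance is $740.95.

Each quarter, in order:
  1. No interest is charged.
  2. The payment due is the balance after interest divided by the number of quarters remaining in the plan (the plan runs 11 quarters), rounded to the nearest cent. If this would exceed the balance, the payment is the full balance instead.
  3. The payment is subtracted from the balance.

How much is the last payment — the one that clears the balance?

$67.35

# | Opening | Payment | End bal
1 | $740.95 | $67.36 | $673.59
2 | $673.59 | $67.36 | $606.23
3 | $606.23 | $67.36 | $538.87
4 | $538.87 | $67.36 | $471.51
5 | $471.51 | $67.36 | $404.15
6 | $404.15 | $67.36 | $336.79
7 | $336.79 | $67.36 | $269.43
8 | $269.43 | $67.36 | $202.07
9 | $202.07 | $67.36 | $134.71
10 | $134.71 | $67.36 | $67.35
11 | $67.35 | $67.35 | $0.00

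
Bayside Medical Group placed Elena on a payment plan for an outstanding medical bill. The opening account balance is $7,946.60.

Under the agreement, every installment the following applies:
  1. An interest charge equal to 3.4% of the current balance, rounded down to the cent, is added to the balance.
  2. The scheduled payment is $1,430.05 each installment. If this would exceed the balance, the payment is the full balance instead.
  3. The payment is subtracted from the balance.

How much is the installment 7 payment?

$380.85

# | Opening | Interest | Payment | End bal
1 | $7,946.60 | $270.18 | $1,430.05 | $6,786.73
2 | $6,786.73 | $230.74 | $1,430.05 | $5,587.42
3 | $5,587.42 | $189.97 | $1,430.05 | $4,347.34
4 | $4,347.34 | $147.80 | $1,430.05 | $3,065.09
5 | $3,065.09 | $104.21 | $1,430.05 | $1,739.25
6 | $1,739.25 | $59.13 | $1,430.05 | $368.33
7 | $368.33 | $12.52 | $380.85 | $0.00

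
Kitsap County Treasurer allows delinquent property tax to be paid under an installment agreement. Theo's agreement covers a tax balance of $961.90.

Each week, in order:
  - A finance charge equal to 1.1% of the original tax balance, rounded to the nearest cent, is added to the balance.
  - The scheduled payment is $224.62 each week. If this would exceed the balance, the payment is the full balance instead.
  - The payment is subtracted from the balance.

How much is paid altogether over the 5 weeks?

$1,014.80

Week 1: opening $961.90; interest $10.58 → $972.48; payment $224.62; balance $747.86
Week 2: opening $747.86; interest $10.58 → $758.44; payment $224.62; balance $533.82
Week 3: opening $533.82; interest $10.58 → $544.40; payment $224.62; balance $319.78
Week 4: opening $319.78; interest $10.58 → $330.36; payment $224.62; balance $105.74
Week 5: opening $105.74; interest $10.58 → $116.32; payment $116.32; balance $0.00
Total paid: $1,014.80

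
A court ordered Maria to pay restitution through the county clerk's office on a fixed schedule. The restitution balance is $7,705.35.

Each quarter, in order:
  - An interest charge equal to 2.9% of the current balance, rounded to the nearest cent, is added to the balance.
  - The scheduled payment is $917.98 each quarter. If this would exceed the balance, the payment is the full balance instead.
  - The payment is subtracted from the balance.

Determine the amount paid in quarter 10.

Quarter 1: $7,705.35 +$223.46 interest = $7,928.81; pay $917.98 → $7,010.83
Quarter 2: $7,010.83 +$203.31 interest = $7,214.14; pay $917.98 → $6,296.16
Quarter 3: $6,296.16 +$182.59 interest = $6,478.75; pay $917.98 → $5,560.77
Quarter 4: $5,560.77 +$161.26 interest = $5,722.03; pay $917.98 → $4,804.05
Quarter 5: $4,804.05 +$139.32 interest = $4,943.37; pay $917.98 → $4,025.39
Quarter 6: $4,025.39 +$116.74 interest = $4,142.13; pay $917.98 → $3,224.15
Quarter 7: $3,224.15 +$93.50 interest = $3,317.65; pay $917.98 → $2,399.67
Quarter 8: $2,399.67 +$69.59 interest = $2,469.26; pay $917.98 → $1,551.28
Quarter 9: $1,551.28 +$44.99 interest = $1,596.27; pay $917.98 → $678.29
Quarter 10: $678.29 +$19.67 interest = $697.96; pay $697.96 → $0.00

$697.96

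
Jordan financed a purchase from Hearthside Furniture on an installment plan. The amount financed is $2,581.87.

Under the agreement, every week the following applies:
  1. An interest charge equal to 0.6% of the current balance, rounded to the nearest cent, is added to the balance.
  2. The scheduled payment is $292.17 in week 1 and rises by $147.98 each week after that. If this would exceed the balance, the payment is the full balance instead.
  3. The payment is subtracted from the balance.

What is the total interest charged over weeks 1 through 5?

$51.84

# | Opening | Interest | Payment | End bal
1 | $2,581.87 | $15.49 | $292.17 | $2,305.19
2 | $2,305.19 | $13.83 | $440.15 | $1,878.87
3 | $1,878.87 | $11.27 | $588.13 | $1,302.01
4 | $1,302.01 | $7.81 | $736.11 | $573.71
5 | $573.71 | $3.44 | $577.15 | $0.00
Total interest: $15.49 + $13.83 + $11.27 + $7.81 + $3.44 = $51.84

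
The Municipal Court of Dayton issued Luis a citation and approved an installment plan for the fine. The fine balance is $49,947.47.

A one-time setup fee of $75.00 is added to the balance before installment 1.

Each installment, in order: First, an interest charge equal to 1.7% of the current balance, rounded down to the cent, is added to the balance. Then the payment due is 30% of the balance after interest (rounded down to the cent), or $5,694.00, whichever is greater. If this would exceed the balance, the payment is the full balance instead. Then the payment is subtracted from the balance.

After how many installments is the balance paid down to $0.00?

# | Opening | Interest | Payment | End bal
1 | $50,022.47 | $850.38 | $15,261.85 | $35,611.00
2 | $35,611.00 | $605.38 | $10,864.91 | $25,351.47
3 | $25,351.47 | $430.97 | $7,734.73 | $18,047.71
4 | $18,047.71 | $306.81 | $5,694.00 | $12,660.52
5 | $12,660.52 | $215.22 | $5,694.00 | $7,181.74
6 | $7,181.74 | $122.08 | $5,694.00 | $1,609.82
7 | $1,609.82 | $27.36 | $1,637.18 | $0.00
Balance reaches $0.00 in installment 7.

7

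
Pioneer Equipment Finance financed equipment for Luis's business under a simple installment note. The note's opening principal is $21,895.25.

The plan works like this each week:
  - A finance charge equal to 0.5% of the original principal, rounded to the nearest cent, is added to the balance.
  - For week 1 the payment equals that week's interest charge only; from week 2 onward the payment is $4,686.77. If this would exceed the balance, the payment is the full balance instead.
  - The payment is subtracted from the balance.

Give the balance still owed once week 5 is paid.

$3,586.09

Week 1: opening $21,895.25; interest $109.48 → $22,004.73; payment $109.48; balance $21,895.25
Week 2: opening $21,895.25; interest $109.48 → $22,004.73; payment $4,686.77; balance $17,317.96
Week 3: opening $17,317.96; interest $109.48 → $17,427.44; payment $4,686.77; balance $12,740.67
Week 4: opening $12,740.67; interest $109.48 → $12,850.15; payment $4,686.77; balance $8,163.38
Week 5: opening $8,163.38; interest $109.48 → $8,272.86; payment $4,686.77; balance $3,586.09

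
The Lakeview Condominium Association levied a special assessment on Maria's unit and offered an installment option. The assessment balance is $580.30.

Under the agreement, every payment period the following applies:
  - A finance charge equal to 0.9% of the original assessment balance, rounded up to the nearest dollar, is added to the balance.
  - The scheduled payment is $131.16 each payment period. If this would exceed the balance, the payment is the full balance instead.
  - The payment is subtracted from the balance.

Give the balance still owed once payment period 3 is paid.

$204.82

Payment period 1: $580.30 +$6.00 interest = $586.30; pay $131.16 → $455.14
Payment period 2: $455.14 +$6.00 interest = $461.14; pay $131.16 → $329.98
Payment period 3: $329.98 +$6.00 interest = $335.98; pay $131.16 → $204.82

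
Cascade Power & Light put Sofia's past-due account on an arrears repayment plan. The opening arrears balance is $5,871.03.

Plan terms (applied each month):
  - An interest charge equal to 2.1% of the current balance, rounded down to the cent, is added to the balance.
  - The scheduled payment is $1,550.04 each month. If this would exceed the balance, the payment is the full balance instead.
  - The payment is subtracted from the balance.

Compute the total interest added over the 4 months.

$310.84

# | Opening | Interest | Payment | End bal
1 | $5,871.03 | $123.29 | $1,550.04 | $4,444.28
2 | $4,444.28 | $93.32 | $1,550.04 | $2,987.56
3 | $2,987.56 | $62.73 | $1,550.04 | $1,500.25
4 | $1,500.25 | $31.50 | $1,531.75 | $0.00
Total interest: $123.29 + $93.32 + $62.73 + $31.50 = $310.84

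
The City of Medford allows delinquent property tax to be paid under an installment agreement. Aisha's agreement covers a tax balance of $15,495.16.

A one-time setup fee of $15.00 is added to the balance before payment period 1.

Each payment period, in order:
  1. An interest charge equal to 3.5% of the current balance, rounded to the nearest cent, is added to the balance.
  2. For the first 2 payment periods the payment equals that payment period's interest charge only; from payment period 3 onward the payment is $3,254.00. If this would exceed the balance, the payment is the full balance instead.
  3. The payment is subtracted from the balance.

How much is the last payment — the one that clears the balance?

$1,005.76

Payment period 1: opening $15,510.16; interest $542.86 → $16,053.02; payment $542.86; balance $15,510.16
Payment period 2: opening $15,510.16; interest $542.86 → $16,053.02; payment $542.86; balance $15,510.16
Payment period 3: opening $15,510.16; interest $542.86 → $16,053.02; payment $3,254.00; balance $12,799.02
Payment period 4: opening $12,799.02; interest $447.97 → $13,246.99; payment $3,254.00; balance $9,992.99
Payment period 5: opening $9,992.99; interest $349.75 → $10,342.74; payment $3,254.00; balance $7,088.74
Payment period 6: opening $7,088.74; interest $248.11 → $7,336.85; payment $3,254.00; balance $4,082.85
Payment period 7: opening $4,082.85; interest $142.90 → $4,225.75; payment $3,254.00; balance $971.75
Payment period 8: opening $971.75; interest $34.01 → $1,005.76; payment $1,005.76; balance $0.00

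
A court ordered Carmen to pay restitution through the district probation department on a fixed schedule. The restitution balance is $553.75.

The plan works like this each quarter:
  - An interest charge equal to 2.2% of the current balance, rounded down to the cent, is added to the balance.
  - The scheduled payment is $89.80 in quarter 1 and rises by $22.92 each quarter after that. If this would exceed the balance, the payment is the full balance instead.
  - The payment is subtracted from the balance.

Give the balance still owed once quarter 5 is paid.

Quarter 1: $553.75 +$12.18 interest = $565.93; pay $89.80 → $476.13
Quarter 2: $476.13 +$10.47 interest = $486.60; pay $112.72 → $373.88
Quarter 3: $373.88 +$8.22 interest = $382.10; pay $135.64 → $246.46
Quarter 4: $246.46 +$5.42 interest = $251.88; pay $158.56 → $93.32
Quarter 5: $93.32 +$2.05 interest = $95.37; pay $95.37 → $0.00

$0.00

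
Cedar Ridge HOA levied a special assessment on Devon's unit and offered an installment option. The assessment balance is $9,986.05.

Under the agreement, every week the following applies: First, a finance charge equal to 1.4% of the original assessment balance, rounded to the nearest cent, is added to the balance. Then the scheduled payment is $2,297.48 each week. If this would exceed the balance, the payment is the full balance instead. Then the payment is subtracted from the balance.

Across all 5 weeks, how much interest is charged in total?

Week 1: $9,986.05 +$139.80 interest = $10,125.85; pay $2,297.48 → $7,828.37
Week 2: $7,828.37 +$139.80 interest = $7,968.17; pay $2,297.48 → $5,670.69
Week 3: $5,670.69 +$139.80 interest = $5,810.49; pay $2,297.48 → $3,513.01
Week 4: $3,513.01 +$139.80 interest = $3,652.81; pay $2,297.48 → $1,355.33
Week 5: $1,355.33 +$139.80 interest = $1,495.13; pay $1,495.13 → $0.00
Total interest: $139.80 + $139.80 + $139.80 + $139.80 + $139.80 = $699.00

$699.00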